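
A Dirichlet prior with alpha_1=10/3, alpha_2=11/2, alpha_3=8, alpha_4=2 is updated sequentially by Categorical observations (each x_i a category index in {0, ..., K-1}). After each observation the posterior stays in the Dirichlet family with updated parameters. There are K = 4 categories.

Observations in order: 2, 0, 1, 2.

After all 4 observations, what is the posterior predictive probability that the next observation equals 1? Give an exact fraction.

39/137

obs 1: x=2 → posterior Dirichlet(10/3, 11/2, 9, 2)
obs 2: x=0 → posterior Dirichlet(13/3, 11/2, 9, 2)
obs 3: x=1 → posterior Dirichlet(13/3, 13/2, 9, 2)
obs 4: x=2 → posterior Dirichlet(13/3, 13/2, 10, 2)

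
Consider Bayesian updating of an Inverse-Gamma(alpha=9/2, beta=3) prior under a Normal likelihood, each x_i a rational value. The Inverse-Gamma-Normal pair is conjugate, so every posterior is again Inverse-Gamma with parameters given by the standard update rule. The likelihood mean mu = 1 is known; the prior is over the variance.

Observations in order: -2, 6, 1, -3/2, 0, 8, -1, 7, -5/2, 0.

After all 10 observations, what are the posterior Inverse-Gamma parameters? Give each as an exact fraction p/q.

obs 1: x=-2 → posterior Inverse-Gamma(5, 15/2)
obs 2: x=6 → posterior Inverse-Gamma(11/2, 20)
obs 3: x=1 → posterior Inverse-Gamma(6, 20)
obs 4: x=-3/2 → posterior Inverse-Gamma(13/2, 185/8)
obs 5: x=0 → posterior Inverse-Gamma(7, 189/8)
obs 6: x=8 → posterior Inverse-Gamma(15/2, 385/8)
obs 7: x=-1 → posterior Inverse-Gamma(8, 401/8)
obs 8: x=7 → posterior Inverse-Gamma(17/2, 545/8)
obs 9: x=-5/2 → posterior Inverse-Gamma(9, 297/4)
obs 10: x=0 → posterior Inverse-Gamma(19/2, 299/4)

alpha=19/2, beta=299/4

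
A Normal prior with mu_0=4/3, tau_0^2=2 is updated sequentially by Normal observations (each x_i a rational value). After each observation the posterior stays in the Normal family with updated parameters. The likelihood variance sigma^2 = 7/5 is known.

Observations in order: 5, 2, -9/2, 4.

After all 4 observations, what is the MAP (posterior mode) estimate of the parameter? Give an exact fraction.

223/141

obs 1: x=5 → posterior Normal(178/51, 14/17)
obs 2: x=2 → posterior Normal(238/81, 14/27)
obs 3: x=-9/2 → posterior Normal(103/111, 14/37)
obs 4: x=4 → posterior Normal(223/141, 14/47)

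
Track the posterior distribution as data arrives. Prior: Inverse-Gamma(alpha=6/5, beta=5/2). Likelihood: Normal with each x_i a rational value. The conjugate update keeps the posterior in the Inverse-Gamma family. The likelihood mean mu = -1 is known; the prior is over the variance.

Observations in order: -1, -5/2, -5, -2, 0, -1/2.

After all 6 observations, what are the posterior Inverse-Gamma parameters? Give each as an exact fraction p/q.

obs 1: x=-1 → posterior Inverse-Gamma(17/10, 5/2)
obs 2: x=-5/2 → posterior Inverse-Gamma(11/5, 29/8)
obs 3: x=-5 → posterior Inverse-Gamma(27/10, 93/8)
obs 4: x=-2 → posterior Inverse-Gamma(16/5, 97/8)
obs 5: x=0 → posterior Inverse-Gamma(37/10, 101/8)
obs 6: x=-1/2 → posterior Inverse-Gamma(21/5, 51/4)

alpha=21/5, beta=51/4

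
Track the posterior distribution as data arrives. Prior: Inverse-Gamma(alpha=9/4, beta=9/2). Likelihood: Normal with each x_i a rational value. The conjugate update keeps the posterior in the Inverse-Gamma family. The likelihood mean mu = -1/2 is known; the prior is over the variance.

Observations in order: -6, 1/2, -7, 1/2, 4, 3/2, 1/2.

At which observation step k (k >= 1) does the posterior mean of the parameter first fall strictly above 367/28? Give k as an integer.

obs 1: x=-6 → posterior Inverse-Gamma(11/4, 157/8)
obs 2: x=1/2 → posterior Inverse-Gamma(13/4, 161/8)
obs 3: x=-7 → posterior Inverse-Gamma(15/4, 165/4)
obs 4: x=1/2 → posterior Inverse-Gamma(17/4, 167/4)
obs 5: x=4 → posterior Inverse-Gamma(19/4, 415/8)
obs 6: x=3/2 → posterior Inverse-Gamma(21/4, 431/8)
obs 7: x=1/2 → posterior Inverse-Gamma(23/4, 435/8)

k = 3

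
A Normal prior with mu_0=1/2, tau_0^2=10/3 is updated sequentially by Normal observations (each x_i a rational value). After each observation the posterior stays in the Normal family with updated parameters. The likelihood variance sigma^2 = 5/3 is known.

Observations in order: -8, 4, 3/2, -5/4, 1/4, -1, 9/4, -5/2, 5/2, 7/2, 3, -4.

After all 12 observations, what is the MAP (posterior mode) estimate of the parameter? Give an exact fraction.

1/25

obs 1: x=-8 → posterior Normal(-31/6, 10/9)
obs 2: x=4 → posterior Normal(-3/2, 2/3)
obs 3: x=3/2 → posterior Normal(-9/14, 10/21)
obs 4: x=-5/4 → posterior Normal(-7/9, 10/27)
obs 5: x=1/4 → posterior Normal(-13/22, 10/33)
obs 6: x=-1 → posterior Normal(-17/26, 10/39)
obs 7: x=9/4 → posterior Normal(-4/15, 2/9)
obs 8: x=-5/2 → posterior Normal(-9/17, 10/51)
obs 9: x=5/2 → posterior Normal(-4/19, 10/57)
obs 10: x=7/2 → posterior Normal(1/7, 10/63)
obs 11: x=3 → posterior Normal(9/23, 10/69)
obs 12: x=-4 → posterior Normal(1/25, 2/15)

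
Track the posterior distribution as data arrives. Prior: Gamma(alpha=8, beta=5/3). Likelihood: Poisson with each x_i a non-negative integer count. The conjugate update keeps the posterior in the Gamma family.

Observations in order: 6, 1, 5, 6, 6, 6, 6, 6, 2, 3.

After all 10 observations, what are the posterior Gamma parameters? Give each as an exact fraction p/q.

obs 1: x=6 → posterior Gamma(14, 8/3)
obs 2: x=1 → posterior Gamma(15, 11/3)
obs 3: x=5 → posterior Gamma(20, 14/3)
obs 4: x=6 → posterior Gamma(26, 17/3)
obs 5: x=6 → posterior Gamma(32, 20/3)
obs 6: x=6 → posterior Gamma(38, 23/3)
obs 7: x=6 → posterior Gamma(44, 26/3)
obs 8: x=6 → posterior Gamma(50, 29/3)
obs 9: x=2 → posterior Gamma(52, 32/3)
obs 10: x=3 → posterior Gamma(55, 35/3)

alpha=55, beta=35/3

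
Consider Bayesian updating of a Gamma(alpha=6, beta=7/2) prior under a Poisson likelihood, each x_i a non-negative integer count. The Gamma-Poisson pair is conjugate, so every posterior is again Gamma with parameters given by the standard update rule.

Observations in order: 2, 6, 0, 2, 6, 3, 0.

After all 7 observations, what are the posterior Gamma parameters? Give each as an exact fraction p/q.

alpha=25, beta=21/2

obs 1: x=2 → posterior Gamma(8, 9/2)
obs 2: x=6 → posterior Gamma(14, 11/2)
obs 3: x=0 → posterior Gamma(14, 13/2)
obs 4: x=2 → posterior Gamma(16, 15/2)
obs 5: x=6 → posterior Gamma(22, 17/2)
obs 6: x=3 → posterior Gamma(25, 19/2)
obs 7: x=0 → posterior Gamma(25, 21/2)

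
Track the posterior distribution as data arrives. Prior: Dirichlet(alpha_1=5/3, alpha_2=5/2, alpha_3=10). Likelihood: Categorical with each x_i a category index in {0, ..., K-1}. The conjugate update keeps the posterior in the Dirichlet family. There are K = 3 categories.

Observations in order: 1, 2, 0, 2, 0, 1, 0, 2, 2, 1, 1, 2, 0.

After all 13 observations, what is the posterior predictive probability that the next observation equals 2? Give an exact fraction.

90/163

obs 1: x=1 → posterior Dirichlet(5/3, 7/2, 10)
obs 2: x=2 → posterior Dirichlet(5/3, 7/2, 11)
obs 3: x=0 → posterior Dirichlet(8/3, 7/2, 11)
obs 4: x=2 → posterior Dirichlet(8/3, 7/2, 12)
obs 5: x=0 → posterior Dirichlet(11/3, 7/2, 12)
obs 6: x=1 → posterior Dirichlet(11/3, 9/2, 12)
obs 7: x=0 → posterior Dirichlet(14/3, 9/2, 12)
obs 8: x=2 → posterior Dirichlet(14/3, 9/2, 13)
obs 9: x=2 → posterior Dirichlet(14/3, 9/2, 14)
obs 10: x=1 → posterior Dirichlet(14/3, 11/2, 14)
obs 11: x=1 → posterior Dirichlet(14/3, 13/2, 14)
obs 12: x=2 → posterior Dirichlet(14/3, 13/2, 15)
obs 13: x=0 → posterior Dirichlet(17/3, 13/2, 15)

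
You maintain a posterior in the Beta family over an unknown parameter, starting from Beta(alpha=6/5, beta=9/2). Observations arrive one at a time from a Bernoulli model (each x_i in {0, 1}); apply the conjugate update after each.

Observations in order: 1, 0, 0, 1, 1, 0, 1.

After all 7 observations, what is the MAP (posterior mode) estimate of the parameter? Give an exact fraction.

42/107

obs 1: x=1 → posterior Beta(11/5, 9/2)
obs 2: x=0 → posterior Beta(11/5, 11/2)
obs 3: x=0 → posterior Beta(11/5, 13/2)
obs 4: x=1 → posterior Beta(16/5, 13/2)
obs 5: x=1 → posterior Beta(21/5, 13/2)
obs 6: x=0 → posterior Beta(21/5, 15/2)
obs 7: x=1 → posterior Beta(26/5, 15/2)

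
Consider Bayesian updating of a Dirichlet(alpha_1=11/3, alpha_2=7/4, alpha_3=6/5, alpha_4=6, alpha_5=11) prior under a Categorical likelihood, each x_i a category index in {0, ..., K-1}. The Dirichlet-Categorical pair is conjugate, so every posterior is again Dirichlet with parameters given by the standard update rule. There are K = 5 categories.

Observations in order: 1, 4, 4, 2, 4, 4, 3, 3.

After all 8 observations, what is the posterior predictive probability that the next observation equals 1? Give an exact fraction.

165/1897

obs 1: x=1 → posterior Dirichlet(11/3, 11/4, 6/5, 6, 11)
obs 2: x=4 → posterior Dirichlet(11/3, 11/4, 6/5, 6, 12)
obs 3: x=4 → posterior Dirichlet(11/3, 11/4, 6/5, 6, 13)
obs 4: x=2 → posterior Dirichlet(11/3, 11/4, 11/5, 6, 13)
obs 5: x=4 → posterior Dirichlet(11/3, 11/4, 11/5, 6, 14)
obs 6: x=4 → posterior Dirichlet(11/3, 11/4, 11/5, 6, 15)
obs 7: x=3 → posterior Dirichlet(11/3, 11/4, 11/5, 7, 15)
obs 8: x=3 → posterior Dirichlet(11/3, 11/4, 11/5, 8, 15)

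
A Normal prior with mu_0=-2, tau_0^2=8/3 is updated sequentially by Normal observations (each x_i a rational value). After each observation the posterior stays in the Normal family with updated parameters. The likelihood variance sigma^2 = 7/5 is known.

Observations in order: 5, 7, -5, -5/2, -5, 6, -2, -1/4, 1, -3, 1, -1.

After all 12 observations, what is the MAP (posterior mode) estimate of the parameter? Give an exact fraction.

8/501

obs 1: x=5 → posterior Normal(158/61, 56/61)
obs 2: x=7 → posterior Normal(438/101, 56/101)
obs 3: x=-5 → posterior Normal(238/141, 56/141)
obs 4: x=-5/2 → posterior Normal(138/181, 56/181)
obs 5: x=-5 → posterior Normal(-62/221, 56/221)
obs 6: x=6 → posterior Normal(178/261, 56/261)
obs 7: x=-2 → posterior Normal(14/43, 8/43)
obs 8: x=-1/4 → posterior Normal(8/31, 56/341)
obs 9: x=1 → posterior Normal(128/381, 56/381)
obs 10: x=-3 → posterior Normal(8/421, 56/421)
obs 11: x=1 → posterior Normal(48/461, 56/461)
obs 12: x=-1 → posterior Normal(8/501, 56/501)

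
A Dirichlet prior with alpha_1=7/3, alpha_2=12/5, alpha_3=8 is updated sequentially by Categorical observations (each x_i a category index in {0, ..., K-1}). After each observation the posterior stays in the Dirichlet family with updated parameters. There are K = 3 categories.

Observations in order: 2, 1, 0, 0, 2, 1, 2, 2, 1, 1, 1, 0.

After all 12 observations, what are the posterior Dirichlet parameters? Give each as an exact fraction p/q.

obs 1: x=2 → posterior Dirichlet(7/3, 12/5, 9)
obs 2: x=1 → posterior Dirichlet(7/3, 17/5, 9)
obs 3: x=0 → posterior Dirichlet(10/3, 17/5, 9)
obs 4: x=0 → posterior Dirichlet(13/3, 17/5, 9)
obs 5: x=2 → posterior Dirichlet(13/3, 17/5, 10)
obs 6: x=1 → posterior Dirichlet(13/3, 22/5, 10)
obs 7: x=2 → posterior Dirichlet(13/3, 22/5, 11)
obs 8: x=2 → posterior Dirichlet(13/3, 22/5, 12)
obs 9: x=1 → posterior Dirichlet(13/3, 27/5, 12)
obs 10: x=1 → posterior Dirichlet(13/3, 32/5, 12)
obs 11: x=1 → posterior Dirichlet(13/3, 37/5, 12)
obs 12: x=0 → posterior Dirichlet(16/3, 37/5, 12)

alpha_1=16/3, alpha_2=37/5, alpha_3=12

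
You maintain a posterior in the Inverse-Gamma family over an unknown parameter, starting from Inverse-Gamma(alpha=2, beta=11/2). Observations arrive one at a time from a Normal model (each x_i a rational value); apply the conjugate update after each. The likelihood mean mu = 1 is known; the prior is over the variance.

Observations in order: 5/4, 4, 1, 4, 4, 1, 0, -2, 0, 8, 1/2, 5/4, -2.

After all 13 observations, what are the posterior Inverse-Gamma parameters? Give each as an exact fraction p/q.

alpha=17/2, beta=859/16

obs 1: x=5/4 → posterior Inverse-Gamma(5/2, 177/32)
obs 2: x=4 → posterior Inverse-Gamma(3, 321/32)
obs 3: x=1 → posterior Inverse-Gamma(7/2, 321/32)
obs 4: x=4 → posterior Inverse-Gamma(4, 465/32)
obs 5: x=4 → posterior Inverse-Gamma(9/2, 609/32)
obs 6: x=1 → posterior Inverse-Gamma(5, 609/32)
obs 7: x=0 → posterior Inverse-Gamma(11/2, 625/32)
obs 8: x=-2 → posterior Inverse-Gamma(6, 769/32)
obs 9: x=0 → posterior Inverse-Gamma(13/2, 785/32)
obs 10: x=8 → posterior Inverse-Gamma(7, 1569/32)
obs 11: x=1/2 → posterior Inverse-Gamma(15/2, 1573/32)
obs 12: x=5/4 → posterior Inverse-Gamma(8, 787/16)
obs 13: x=-2 → posterior Inverse-Gamma(17/2, 859/16)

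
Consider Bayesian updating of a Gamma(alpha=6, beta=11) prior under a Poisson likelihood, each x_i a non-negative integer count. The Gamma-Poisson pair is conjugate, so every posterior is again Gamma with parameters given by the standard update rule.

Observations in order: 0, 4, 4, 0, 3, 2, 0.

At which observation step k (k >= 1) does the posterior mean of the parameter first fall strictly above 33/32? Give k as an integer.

obs 1: x=0 → posterior Gamma(6, 12)
obs 2: x=4 → posterior Gamma(10, 13)
obs 3: x=4 → posterior Gamma(14, 14)
obs 4: x=0 → posterior Gamma(14, 15)
obs 5: x=3 → posterior Gamma(17, 16)
obs 6: x=2 → posterior Gamma(19, 17)
obs 7: x=0 → posterior Gamma(19, 18)

k = 5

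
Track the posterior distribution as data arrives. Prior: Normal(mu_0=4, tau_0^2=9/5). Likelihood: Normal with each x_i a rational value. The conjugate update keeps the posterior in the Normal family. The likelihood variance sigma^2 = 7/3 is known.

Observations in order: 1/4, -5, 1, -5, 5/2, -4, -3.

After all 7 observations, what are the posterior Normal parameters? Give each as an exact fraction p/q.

mu_0=-871/896, tau_0^2=9/32

obs 1: x=1/4 → posterior Normal(587/248, 63/62)
obs 2: x=-5 → posterior Normal(47/356, 63/89)
obs 3: x=1 → posterior Normal(155/464, 63/116)
obs 4: x=-5 → posterior Normal(-35/52, 63/143)
obs 5: x=5/2 → posterior Normal(-23/136, 63/170)
obs 6: x=-4 → posterior Normal(-547/788, 63/197)
obs 7: x=-3 → posterior Normal(-871/896, 9/32)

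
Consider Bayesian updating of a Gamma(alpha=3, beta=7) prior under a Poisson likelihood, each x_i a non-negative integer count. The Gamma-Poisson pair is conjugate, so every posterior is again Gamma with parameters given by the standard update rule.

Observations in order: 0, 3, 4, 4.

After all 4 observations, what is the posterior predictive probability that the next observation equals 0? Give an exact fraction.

379749833583241/1283918464548864

obs 1: x=0 → posterior Gamma(3, 8)
obs 2: x=3 → posterior Gamma(6, 9)
obs 3: x=4 → posterior Gamma(10, 10)
obs 4: x=4 → posterior Gamma(14, 11)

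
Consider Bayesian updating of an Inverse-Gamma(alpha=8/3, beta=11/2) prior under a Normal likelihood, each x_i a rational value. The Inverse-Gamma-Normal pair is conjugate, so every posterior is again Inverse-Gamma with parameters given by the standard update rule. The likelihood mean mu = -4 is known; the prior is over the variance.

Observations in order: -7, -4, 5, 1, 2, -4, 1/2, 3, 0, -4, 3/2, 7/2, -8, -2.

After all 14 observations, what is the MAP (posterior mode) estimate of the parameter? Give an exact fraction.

obs 1: x=-7 → posterior Inverse-Gamma(19/6, 10)
obs 2: x=-4 → posterior Inverse-Gamma(11/3, 10)
obs 3: x=5 → posterior Inverse-Gamma(25/6, 101/2)
obs 4: x=1 → posterior Inverse-Gamma(14/3, 63)
obs 5: x=2 → posterior Inverse-Gamma(31/6, 81)
obs 6: x=-4 → posterior Inverse-Gamma(17/3, 81)
obs 7: x=1/2 → posterior Inverse-Gamma(37/6, 729/8)
obs 8: x=3 → posterior Inverse-Gamma(20/3, 925/8)
obs 9: x=0 → posterior Inverse-Gamma(43/6, 989/8)
obs 10: x=-4 → posterior Inverse-Gamma(23/3, 989/8)
obs 11: x=3/2 → posterior Inverse-Gamma(49/6, 555/4)
obs 12: x=7/2 → posterior Inverse-Gamma(26/3, 1335/8)
obs 13: x=-8 → posterior Inverse-Gamma(55/6, 1399/8)
obs 14: x=-2 → posterior Inverse-Gamma(29/3, 1415/8)

4245/256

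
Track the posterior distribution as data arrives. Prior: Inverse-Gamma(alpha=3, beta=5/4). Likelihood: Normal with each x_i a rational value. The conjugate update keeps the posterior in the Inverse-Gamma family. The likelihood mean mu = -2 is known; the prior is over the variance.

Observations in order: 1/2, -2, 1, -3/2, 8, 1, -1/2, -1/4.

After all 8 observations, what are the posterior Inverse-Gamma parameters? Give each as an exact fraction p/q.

obs 1: x=1/2 → posterior Inverse-Gamma(7/2, 35/8)
obs 2: x=-2 → posterior Inverse-Gamma(4, 35/8)
obs 3: x=1 → posterior Inverse-Gamma(9/2, 71/8)
obs 4: x=-3/2 → posterior Inverse-Gamma(5, 9)
obs 5: x=8 → posterior Inverse-Gamma(11/2, 59)
obs 6: x=1 → posterior Inverse-Gamma(6, 127/2)
obs 7: x=-1/2 → posterior Inverse-Gamma(13/2, 517/8)
obs 8: x=-1/4 → posterior Inverse-Gamma(7, 2117/32)

alpha=7, beta=2117/32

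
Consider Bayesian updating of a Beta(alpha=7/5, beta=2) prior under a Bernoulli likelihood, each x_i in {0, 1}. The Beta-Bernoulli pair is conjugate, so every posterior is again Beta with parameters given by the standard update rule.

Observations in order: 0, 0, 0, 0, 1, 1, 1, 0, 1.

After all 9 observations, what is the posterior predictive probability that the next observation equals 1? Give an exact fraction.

27/62

obs 1: x=0 → posterior Beta(7/5, 3)
obs 2: x=0 → posterior Beta(7/5, 4)
obs 3: x=0 → posterior Beta(7/5, 5)
obs 4: x=0 → posterior Beta(7/5, 6)
obs 5: x=1 → posterior Beta(12/5, 6)
obs 6: x=1 → posterior Beta(17/5, 6)
obs 7: x=1 → posterior Beta(22/5, 6)
obs 8: x=0 → posterior Beta(22/5, 7)
obs 9: x=1 → posterior Beta(27/5, 7)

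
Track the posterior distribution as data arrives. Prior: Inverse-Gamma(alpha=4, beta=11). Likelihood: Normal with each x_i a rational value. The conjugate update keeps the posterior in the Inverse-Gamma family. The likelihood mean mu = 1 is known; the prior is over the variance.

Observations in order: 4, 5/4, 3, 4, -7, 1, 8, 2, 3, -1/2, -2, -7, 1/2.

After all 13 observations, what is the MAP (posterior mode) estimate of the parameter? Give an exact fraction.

obs 1: x=4 → posterior Inverse-Gamma(9/2, 31/2)
obs 2: x=5/4 → posterior Inverse-Gamma(5, 497/32)
obs 3: x=3 → posterior Inverse-Gamma(11/2, 561/32)
obs 4: x=4 → posterior Inverse-Gamma(6, 705/32)
obs 5: x=-7 → posterior Inverse-Gamma(13/2, 1729/32)
obs 6: x=1 → posterior Inverse-Gamma(7, 1729/32)
obs 7: x=8 → posterior Inverse-Gamma(15/2, 2513/32)
obs 8: x=2 → posterior Inverse-Gamma(8, 2529/32)
obs 9: x=3 → posterior Inverse-Gamma(17/2, 2593/32)
obs 10: x=-1/2 → posterior Inverse-Gamma(9, 2629/32)
obs 11: x=-2 → posterior Inverse-Gamma(19/2, 2773/32)
obs 12: x=-7 → posterior Inverse-Gamma(10, 3797/32)
obs 13: x=1/2 → posterior Inverse-Gamma(21/2, 3801/32)

3801/368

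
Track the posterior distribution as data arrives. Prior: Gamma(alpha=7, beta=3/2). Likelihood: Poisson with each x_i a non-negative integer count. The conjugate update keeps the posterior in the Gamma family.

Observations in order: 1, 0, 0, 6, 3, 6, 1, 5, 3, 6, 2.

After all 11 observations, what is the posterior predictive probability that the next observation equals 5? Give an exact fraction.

obs 1: x=1 → posterior Gamma(8, 5/2)
obs 2: x=0 → posterior Gamma(8, 7/2)
obs 3: x=0 → posterior Gamma(8, 9/2)
obs 4: x=6 → posterior Gamma(14, 11/2)
obs 5: x=3 → posterior Gamma(17, 13/2)
obs 6: x=6 → posterior Gamma(23, 15/2)
obs 7: x=1 → posterior Gamma(24, 17/2)
obs 8: x=5 → posterior Gamma(29, 19/2)
obs 9: x=3 → posterior Gamma(32, 21/2)
obs 10: x=6 → posterior Gamma(38, 23/2)
obs 11: x=2 → posterior Gamma(40, 25/2)

2874639240567963133221596194744051899760961532592773437500000000/25785133671514281396116148947909178321838248752307264505595053707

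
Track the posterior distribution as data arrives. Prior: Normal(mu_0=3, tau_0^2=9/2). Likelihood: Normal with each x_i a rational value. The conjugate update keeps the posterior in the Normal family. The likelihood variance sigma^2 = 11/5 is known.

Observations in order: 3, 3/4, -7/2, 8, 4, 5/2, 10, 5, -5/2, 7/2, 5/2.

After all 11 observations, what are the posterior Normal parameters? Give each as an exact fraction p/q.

mu_0=6249/2068, tau_0^2=9/47

obs 1: x=3 → posterior Normal(3, 99/67)
obs 2: x=3/4 → posterior Normal(939/448, 99/112)
obs 3: x=-7/2 → posterior Normal(309/628, 99/157)
obs 4: x=8 → posterior Normal(1749/808, 99/202)
obs 5: x=4 → posterior Normal(2469/988, 99/247)
obs 6: x=5/2 → posterior Normal(2919/1168, 99/292)
obs 7: x=10 → posterior Normal(4719/1348, 99/337)
obs 8: x=5 → posterior Normal(5619/1528, 99/382)
obs 9: x=-5/2 → posterior Normal(5169/1708, 99/427)
obs 10: x=7/2 → posterior Normal(5799/1888, 99/472)
obs 11: x=5/2 → posterior Normal(6249/2068, 9/47)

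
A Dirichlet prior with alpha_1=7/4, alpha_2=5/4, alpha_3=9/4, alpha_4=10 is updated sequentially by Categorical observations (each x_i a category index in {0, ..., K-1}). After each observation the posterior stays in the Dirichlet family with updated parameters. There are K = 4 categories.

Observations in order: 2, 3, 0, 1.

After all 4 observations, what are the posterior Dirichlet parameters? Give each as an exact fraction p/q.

alpha_1=11/4, alpha_2=9/4, alpha_3=13/4, alpha_4=11

obs 1: x=2 → posterior Dirichlet(7/4, 5/4, 13/4, 10)
obs 2: x=3 → posterior Dirichlet(7/4, 5/4, 13/4, 11)
obs 3: x=0 → posterior Dirichlet(11/4, 5/4, 13/4, 11)
obs 4: x=1 → posterior Dirichlet(11/4, 9/4, 13/4, 11)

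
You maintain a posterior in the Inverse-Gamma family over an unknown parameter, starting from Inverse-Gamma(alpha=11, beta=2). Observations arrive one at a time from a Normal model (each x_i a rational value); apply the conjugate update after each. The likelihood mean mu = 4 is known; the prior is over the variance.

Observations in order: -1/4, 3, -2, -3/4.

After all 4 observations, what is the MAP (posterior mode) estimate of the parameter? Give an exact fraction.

obs 1: x=-1/4 → posterior Inverse-Gamma(23/2, 353/32)
obs 2: x=3 → posterior Inverse-Gamma(12, 369/32)
obs 3: x=-2 → posterior Inverse-Gamma(25/2, 945/32)
obs 4: x=-3/4 → posterior Inverse-Gamma(13, 653/16)

653/224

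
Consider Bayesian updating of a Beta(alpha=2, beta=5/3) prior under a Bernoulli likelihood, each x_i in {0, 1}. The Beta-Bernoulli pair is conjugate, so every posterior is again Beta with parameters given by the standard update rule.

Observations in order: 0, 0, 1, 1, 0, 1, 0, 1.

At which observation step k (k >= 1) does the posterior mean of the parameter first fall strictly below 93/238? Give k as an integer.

k = 2

obs 1: x=0 → posterior Beta(2, 8/3)
obs 2: x=0 → posterior Beta(2, 11/3)
obs 3: x=1 → posterior Beta(3, 11/3)
obs 4: x=1 → posterior Beta(4, 11/3)
obs 5: x=0 → posterior Beta(4, 14/3)
obs 6: x=1 → posterior Beta(5, 14/3)
obs 7: x=0 → posterior Beta(5, 17/3)
obs 8: x=1 → posterior Beta(6, 17/3)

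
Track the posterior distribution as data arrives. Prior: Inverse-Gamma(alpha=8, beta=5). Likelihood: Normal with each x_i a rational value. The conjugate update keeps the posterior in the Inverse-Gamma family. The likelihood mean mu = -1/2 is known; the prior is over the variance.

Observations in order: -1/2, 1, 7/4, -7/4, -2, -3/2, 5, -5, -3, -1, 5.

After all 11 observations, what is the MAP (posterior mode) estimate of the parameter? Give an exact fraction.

obs 1: x=-1/2 → posterior Inverse-Gamma(17/2, 5)
obs 2: x=1 → posterior Inverse-Gamma(9, 49/8)
obs 3: x=7/4 → posterior Inverse-Gamma(19/2, 277/32)
obs 4: x=-7/4 → posterior Inverse-Gamma(10, 151/16)
obs 5: x=-2 → posterior Inverse-Gamma(21/2, 169/16)
obs 6: x=-3/2 → posterior Inverse-Gamma(11, 177/16)
obs 7: x=5 → posterior Inverse-Gamma(23/2, 419/16)
obs 8: x=-5 → posterior Inverse-Gamma(12, 581/16)
obs 9: x=-3 → posterior Inverse-Gamma(25/2, 631/16)
obs 10: x=-1 → posterior Inverse-Gamma(13, 633/16)
obs 11: x=5 → posterior Inverse-Gamma(27/2, 875/16)

875/232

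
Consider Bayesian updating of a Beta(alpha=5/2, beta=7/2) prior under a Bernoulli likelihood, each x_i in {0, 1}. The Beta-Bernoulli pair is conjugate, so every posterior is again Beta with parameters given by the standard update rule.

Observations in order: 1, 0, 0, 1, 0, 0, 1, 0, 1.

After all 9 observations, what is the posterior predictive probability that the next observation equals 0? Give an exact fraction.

obs 1: x=1 → posterior Beta(7/2, 7/2)
obs 2: x=0 → posterior Beta(7/2, 9/2)
obs 3: x=0 → posterior Beta(7/2, 11/2)
obs 4: x=1 → posterior Beta(9/2, 11/2)
obs 5: x=0 → posterior Beta(9/2, 13/2)
obs 6: x=0 → posterior Beta(9/2, 15/2)
obs 7: x=1 → posterior Beta(11/2, 15/2)
obs 8: x=0 → posterior Beta(11/2, 17/2)
obs 9: x=1 → posterior Beta(13/2, 17/2)

17/30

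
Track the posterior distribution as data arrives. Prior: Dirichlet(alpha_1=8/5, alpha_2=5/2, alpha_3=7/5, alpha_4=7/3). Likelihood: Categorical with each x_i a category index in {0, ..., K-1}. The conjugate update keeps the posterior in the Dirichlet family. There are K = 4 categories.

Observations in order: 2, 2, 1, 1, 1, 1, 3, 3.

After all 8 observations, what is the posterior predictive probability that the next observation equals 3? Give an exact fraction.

26/95

obs 1: x=2 → posterior Dirichlet(8/5, 5/2, 12/5, 7/3)
obs 2: x=2 → posterior Dirichlet(8/5, 5/2, 17/5, 7/3)
obs 3: x=1 → posterior Dirichlet(8/5, 7/2, 17/5, 7/3)
obs 4: x=1 → posterior Dirichlet(8/5, 9/2, 17/5, 7/3)
obs 5: x=1 → posterior Dirichlet(8/5, 11/2, 17/5, 7/3)
obs 6: x=1 → posterior Dirichlet(8/5, 13/2, 17/5, 7/3)
obs 7: x=3 → posterior Dirichlet(8/5, 13/2, 17/5, 10/3)
obs 8: x=3 → posterior Dirichlet(8/5, 13/2, 17/5, 13/3)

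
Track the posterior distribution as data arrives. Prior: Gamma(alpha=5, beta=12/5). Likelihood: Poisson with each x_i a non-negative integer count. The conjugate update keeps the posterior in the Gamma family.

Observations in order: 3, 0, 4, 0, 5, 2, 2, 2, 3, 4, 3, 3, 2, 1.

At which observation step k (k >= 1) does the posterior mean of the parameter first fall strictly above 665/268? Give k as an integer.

obs 1: x=3 → posterior Gamma(8, 17/5)
obs 2: x=0 → posterior Gamma(8, 22/5)
obs 3: x=4 → posterior Gamma(12, 27/5)
obs 4: x=0 → posterior Gamma(12, 32/5)
obs 5: x=5 → posterior Gamma(17, 37/5)
obs 6: x=2 → posterior Gamma(19, 42/5)
obs 7: x=2 → posterior Gamma(21, 47/5)
obs 8: x=2 → posterior Gamma(23, 52/5)
obs 9: x=3 → posterior Gamma(26, 57/5)
obs 10: x=4 → posterior Gamma(30, 62/5)
obs 11: x=3 → posterior Gamma(33, 67/5)
obs 12: x=3 → posterior Gamma(36, 72/5)
obs 13: x=2 → posterior Gamma(38, 77/5)
obs 14: x=1 → posterior Gamma(39, 82/5)

k = 12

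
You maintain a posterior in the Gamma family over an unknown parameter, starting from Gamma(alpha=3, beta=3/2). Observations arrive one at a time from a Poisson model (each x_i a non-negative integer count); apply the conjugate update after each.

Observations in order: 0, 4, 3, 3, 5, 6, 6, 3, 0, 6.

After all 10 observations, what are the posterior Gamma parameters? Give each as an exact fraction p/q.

obs 1: x=0 → posterior Gamma(3, 5/2)
obs 2: x=4 → posterior Gamma(7, 7/2)
obs 3: x=3 → posterior Gamma(10, 9/2)
obs 4: x=3 → posterior Gamma(13, 11/2)
obs 5: x=5 → posterior Gamma(18, 13/2)
obs 6: x=6 → posterior Gamma(24, 15/2)
obs 7: x=6 → posterior Gamma(30, 17/2)
obs 8: x=3 → posterior Gamma(33, 19/2)
obs 9: x=0 → posterior Gamma(33, 21/2)
obs 10: x=6 → posterior Gamma(39, 23/2)

alpha=39, beta=23/2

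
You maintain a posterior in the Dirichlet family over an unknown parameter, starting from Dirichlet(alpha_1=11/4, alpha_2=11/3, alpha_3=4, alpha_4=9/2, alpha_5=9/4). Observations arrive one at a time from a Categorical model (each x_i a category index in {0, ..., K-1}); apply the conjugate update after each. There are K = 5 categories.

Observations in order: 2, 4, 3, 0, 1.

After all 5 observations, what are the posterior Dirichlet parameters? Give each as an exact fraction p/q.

obs 1: x=2 → posterior Dirichlet(11/4, 11/3, 5, 9/2, 9/4)
obs 2: x=4 → posterior Dirichlet(11/4, 11/3, 5, 9/2, 13/4)
obs 3: x=3 → posterior Dirichlet(11/4, 11/3, 5, 11/2, 13/4)
obs 4: x=0 → posterior Dirichlet(15/4, 11/3, 5, 11/2, 13/4)
obs 5: x=1 → posterior Dirichlet(15/4, 14/3, 5, 11/2, 13/4)

alpha_1=15/4, alpha_2=14/3, alpha_3=5, alpha_4=11/2, alpha_5=13/4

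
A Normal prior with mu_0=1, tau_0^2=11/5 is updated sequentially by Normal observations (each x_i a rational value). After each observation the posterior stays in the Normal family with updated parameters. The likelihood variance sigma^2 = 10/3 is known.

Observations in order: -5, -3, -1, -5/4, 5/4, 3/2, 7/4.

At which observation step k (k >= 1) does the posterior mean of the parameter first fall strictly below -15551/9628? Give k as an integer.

obs 1: x=-5 → posterior Normal(-115/83, 110/83)
obs 2: x=-3 → posterior Normal(-107/58, 55/58)
obs 3: x=-1 → posterior Normal(-247/149, 110/149)
obs 4: x=-5/4 → posterior Normal(-1153/728, 55/91)
obs 5: x=5/4 → posterior Normal(-247/215, 22/43)
obs 6: x=3/2 → posterior Normal(-395/496, 55/124)
obs 7: x=7/4 → posterior Normal(-559/1124, 110/281)

k = 2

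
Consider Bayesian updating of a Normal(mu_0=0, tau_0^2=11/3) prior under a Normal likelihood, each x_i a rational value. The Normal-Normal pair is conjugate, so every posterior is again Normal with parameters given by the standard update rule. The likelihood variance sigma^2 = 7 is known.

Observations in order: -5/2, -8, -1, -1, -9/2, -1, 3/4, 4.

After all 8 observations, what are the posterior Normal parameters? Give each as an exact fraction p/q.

obs 1: x=-5/2 → posterior Normal(-55/64, 77/32)
obs 2: x=-8 → posterior Normal(-231/86, 77/43)
obs 3: x=-1 → posterior Normal(-253/108, 77/54)
obs 4: x=-1 → posterior Normal(-55/26, 77/65)
obs 5: x=-9/2 → posterior Normal(-187/76, 77/76)
obs 6: x=-1 → posterior Normal(-66/29, 77/87)
obs 7: x=3/4 → posterior Normal(-759/392, 11/14)
obs 8: x=4 → posterior Normal(-583/436, 77/109)

mu_0=-583/436, tau_0^2=77/109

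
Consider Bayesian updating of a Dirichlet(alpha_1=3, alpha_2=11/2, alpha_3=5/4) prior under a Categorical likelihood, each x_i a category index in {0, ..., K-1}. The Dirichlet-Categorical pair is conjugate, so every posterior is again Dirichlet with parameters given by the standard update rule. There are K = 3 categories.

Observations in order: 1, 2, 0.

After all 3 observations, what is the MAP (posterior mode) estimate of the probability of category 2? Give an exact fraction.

obs 1: x=1 → posterior Dirichlet(3, 13/2, 5/4)
obs 2: x=2 → posterior Dirichlet(3, 13/2, 9/4)
obs 3: x=0 → posterior Dirichlet(4, 13/2, 9/4)

5/39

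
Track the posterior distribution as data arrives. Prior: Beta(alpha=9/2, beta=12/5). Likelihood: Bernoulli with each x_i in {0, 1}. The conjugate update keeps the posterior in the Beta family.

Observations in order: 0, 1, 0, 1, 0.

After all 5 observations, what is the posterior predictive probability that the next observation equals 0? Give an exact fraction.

obs 1: x=0 → posterior Beta(9/2, 17/5)
obs 2: x=1 → posterior Beta(11/2, 17/5)
obs 3: x=0 → posterior Beta(11/2, 22/5)
obs 4: x=1 → posterior Beta(13/2, 22/5)
obs 5: x=0 → posterior Beta(13/2, 27/5)

54/119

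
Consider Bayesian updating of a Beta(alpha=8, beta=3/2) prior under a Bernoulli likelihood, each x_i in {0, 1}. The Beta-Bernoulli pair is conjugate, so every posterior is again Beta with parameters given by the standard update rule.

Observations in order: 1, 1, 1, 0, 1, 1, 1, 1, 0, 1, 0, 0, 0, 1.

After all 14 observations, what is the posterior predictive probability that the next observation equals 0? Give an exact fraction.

13/47

obs 1: x=1 → posterior Beta(9, 3/2)
obs 2: x=1 → posterior Beta(10, 3/2)
obs 3: x=1 → posterior Beta(11, 3/2)
obs 4: x=0 → posterior Beta(11, 5/2)
obs 5: x=1 → posterior Beta(12, 5/2)
obs 6: x=1 → posterior Beta(13, 5/2)
obs 7: x=1 → posterior Beta(14, 5/2)
obs 8: x=1 → posterior Beta(15, 5/2)
obs 9: x=0 → posterior Beta(15, 7/2)
obs 10: x=1 → posterior Beta(16, 7/2)
obs 11: x=0 → posterior Beta(16, 9/2)
obs 12: x=0 → posterior Beta(16, 11/2)
obs 13: x=0 → posterior Beta(16, 13/2)
obs 14: x=1 → posterior Beta(17, 13/2)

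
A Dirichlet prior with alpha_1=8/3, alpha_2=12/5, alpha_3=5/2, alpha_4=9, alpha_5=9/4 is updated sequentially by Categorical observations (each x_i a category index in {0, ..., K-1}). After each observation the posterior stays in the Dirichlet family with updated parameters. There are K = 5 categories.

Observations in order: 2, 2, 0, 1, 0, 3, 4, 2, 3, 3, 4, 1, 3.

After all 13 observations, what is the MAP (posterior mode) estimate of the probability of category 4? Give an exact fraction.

195/1609

obs 1: x=2 → posterior Dirichlet(8/3, 12/5, 7/2, 9, 9/4)
obs 2: x=2 → posterior Dirichlet(8/3, 12/5, 9/2, 9, 9/4)
obs 3: x=0 → posterior Dirichlet(11/3, 12/5, 9/2, 9, 9/4)
obs 4: x=1 → posterior Dirichlet(11/3, 17/5, 9/2, 9, 9/4)
obs 5: x=0 → posterior Dirichlet(14/3, 17/5, 9/2, 9, 9/4)
obs 6: x=3 → posterior Dirichlet(14/3, 17/5, 9/2, 10, 9/4)
obs 7: x=4 → posterior Dirichlet(14/3, 17/5, 9/2, 10, 13/4)
obs 8: x=2 → posterior Dirichlet(14/3, 17/5, 11/2, 10, 13/4)
obs 9: x=3 → posterior Dirichlet(14/3, 17/5, 11/2, 11, 13/4)
obs 10: x=3 → posterior Dirichlet(14/3, 17/5, 11/2, 12, 13/4)
obs 11: x=4 → posterior Dirichlet(14/3, 17/5, 11/2, 12, 17/4)
obs 12: x=1 → posterior Dirichlet(14/3, 22/5, 11/2, 12, 17/4)
obs 13: x=3 → posterior Dirichlet(14/3, 22/5, 11/2, 13, 17/4)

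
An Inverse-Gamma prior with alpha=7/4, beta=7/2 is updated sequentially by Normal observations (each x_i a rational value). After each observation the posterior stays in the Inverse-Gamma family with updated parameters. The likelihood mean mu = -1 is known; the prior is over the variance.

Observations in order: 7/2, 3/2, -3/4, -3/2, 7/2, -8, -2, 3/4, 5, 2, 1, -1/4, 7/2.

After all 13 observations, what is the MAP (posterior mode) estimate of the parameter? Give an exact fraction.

obs 1: x=7/2 → posterior Inverse-Gamma(9/4, 109/8)
obs 2: x=3/2 → posterior Inverse-Gamma(11/4, 67/4)
obs 3: x=-3/4 → posterior Inverse-Gamma(13/4, 537/32)
obs 4: x=-3/2 → posterior Inverse-Gamma(15/4, 541/32)
obs 5: x=7/2 → posterior Inverse-Gamma(17/4, 865/32)
obs 6: x=-8 → posterior Inverse-Gamma(19/4, 1649/32)
obs 7: x=-2 → posterior Inverse-Gamma(21/4, 1665/32)
obs 8: x=3/4 → posterior Inverse-Gamma(23/4, 857/16)
obs 9: x=5 → posterior Inverse-Gamma(25/4, 1145/16)
obs 10: x=2 → posterior Inverse-Gamma(27/4, 1217/16)
obs 11: x=1 → posterior Inverse-Gamma(29/4, 1249/16)
obs 12: x=-1/4 → posterior Inverse-Gamma(31/4, 2507/32)
obs 13: x=7/2 → posterior Inverse-Gamma(33/4, 2831/32)

2831/296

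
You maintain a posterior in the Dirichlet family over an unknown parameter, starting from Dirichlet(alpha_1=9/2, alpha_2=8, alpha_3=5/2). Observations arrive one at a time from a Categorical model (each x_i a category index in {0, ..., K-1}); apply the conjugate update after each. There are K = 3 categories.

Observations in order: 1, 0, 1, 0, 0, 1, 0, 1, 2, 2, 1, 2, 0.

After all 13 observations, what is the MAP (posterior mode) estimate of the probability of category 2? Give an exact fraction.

9/50

obs 1: x=1 → posterior Dirichlet(9/2, 9, 5/2)
obs 2: x=0 → posterior Dirichlet(11/2, 9, 5/2)
obs 3: x=1 → posterior Dirichlet(11/2, 10, 5/2)
obs 4: x=0 → posterior Dirichlet(13/2, 10, 5/2)
obs 5: x=0 → posterior Dirichlet(15/2, 10, 5/2)
obs 6: x=1 → posterior Dirichlet(15/2, 11, 5/2)
obs 7: x=0 → posterior Dirichlet(17/2, 11, 5/2)
obs 8: x=1 → posterior Dirichlet(17/2, 12, 5/2)
obs 9: x=2 → posterior Dirichlet(17/2, 12, 7/2)
obs 10: x=2 → posterior Dirichlet(17/2, 12, 9/2)
obs 11: x=1 → posterior Dirichlet(17/2, 13, 9/2)
obs 12: x=2 → posterior Dirichlet(17/2, 13, 11/2)
obs 13: x=0 → posterior Dirichlet(19/2, 13, 11/2)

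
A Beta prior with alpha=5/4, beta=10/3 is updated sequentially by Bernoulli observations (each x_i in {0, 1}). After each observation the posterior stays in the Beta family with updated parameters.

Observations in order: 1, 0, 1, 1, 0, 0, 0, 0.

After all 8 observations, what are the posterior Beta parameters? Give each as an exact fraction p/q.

obs 1: x=1 → posterior Beta(9/4, 10/3)
obs 2: x=0 → posterior Beta(9/4, 13/3)
obs 3: x=1 → posterior Beta(13/4, 13/3)
obs 4: x=1 → posterior Beta(17/4, 13/3)
obs 5: x=0 → posterior Beta(17/4, 16/3)
obs 6: x=0 → posterior Beta(17/4, 19/3)
obs 7: x=0 → posterior Beta(17/4, 22/3)
obs 8: x=0 → posterior Beta(17/4, 25/3)

alpha=17/4, beta=25/3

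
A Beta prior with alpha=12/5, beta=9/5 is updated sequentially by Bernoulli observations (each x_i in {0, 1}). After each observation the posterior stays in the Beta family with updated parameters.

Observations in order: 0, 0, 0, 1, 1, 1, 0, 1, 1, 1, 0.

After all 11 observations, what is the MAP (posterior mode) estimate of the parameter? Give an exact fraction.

obs 1: x=0 → posterior Beta(12/5, 14/5)
obs 2: x=0 → posterior Beta(12/5, 19/5)
obs 3: x=0 → posterior Beta(12/5, 24/5)
obs 4: x=1 → posterior Beta(17/5, 24/5)
obs 5: x=1 → posterior Beta(22/5, 24/5)
obs 6: x=1 → posterior Beta(27/5, 24/5)
obs 7: x=0 → posterior Beta(27/5, 29/5)
obs 8: x=1 → posterior Beta(32/5, 29/5)
obs 9: x=1 → posterior Beta(37/5, 29/5)
obs 10: x=1 → posterior Beta(42/5, 29/5)
obs 11: x=0 → posterior Beta(42/5, 34/5)

37/66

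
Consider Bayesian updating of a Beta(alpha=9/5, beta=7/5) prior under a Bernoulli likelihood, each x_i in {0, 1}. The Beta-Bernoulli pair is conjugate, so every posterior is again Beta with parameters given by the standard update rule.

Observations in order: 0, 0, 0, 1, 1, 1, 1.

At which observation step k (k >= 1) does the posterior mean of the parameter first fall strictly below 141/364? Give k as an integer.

obs 1: x=0 → posterior Beta(9/5, 12/5)
obs 2: x=0 → posterior Beta(9/5, 17/5)
obs 3: x=0 → posterior Beta(9/5, 22/5)
obs 4: x=1 → posterior Beta(14/5, 22/5)
obs 5: x=1 → posterior Beta(19/5, 22/5)
obs 6: x=1 → posterior Beta(24/5, 22/5)
obs 7: x=1 → posterior Beta(29/5, 22/5)

k = 2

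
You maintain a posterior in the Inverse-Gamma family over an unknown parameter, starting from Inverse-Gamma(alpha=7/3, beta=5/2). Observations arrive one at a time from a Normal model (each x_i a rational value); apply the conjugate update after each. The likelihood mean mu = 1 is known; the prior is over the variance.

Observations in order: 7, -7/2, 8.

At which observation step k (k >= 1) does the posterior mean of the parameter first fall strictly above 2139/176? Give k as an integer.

k = 2

obs 1: x=7 → posterior Inverse-Gamma(17/6, 41/2)
obs 2: x=-7/2 → posterior Inverse-Gamma(10/3, 245/8)
obs 3: x=8 → posterior Inverse-Gamma(23/6, 441/8)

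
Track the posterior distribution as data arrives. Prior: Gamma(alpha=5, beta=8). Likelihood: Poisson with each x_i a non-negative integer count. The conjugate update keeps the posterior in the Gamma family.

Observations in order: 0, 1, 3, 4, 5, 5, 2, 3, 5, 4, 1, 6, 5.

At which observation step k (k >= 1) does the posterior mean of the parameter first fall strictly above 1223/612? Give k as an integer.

k = 10

obs 1: x=0 → posterior Gamma(5, 9)
obs 2: x=1 → posterior Gamma(6, 10)
obs 3: x=3 → posterior Gamma(9, 11)
obs 4: x=4 → posterior Gamma(13, 12)
obs 5: x=5 → posterior Gamma(18, 13)
obs 6: x=5 → posterior Gamma(23, 14)
obs 7: x=2 → posterior Gamma(25, 15)
obs 8: x=3 → posterior Gamma(28, 16)
obs 9: x=5 → posterior Gamma(33, 17)
obs 10: x=4 → posterior Gamma(37, 18)
obs 11: x=1 → posterior Gamma(38, 19)
obs 12: x=6 → posterior Gamma(44, 20)
obs 13: x=5 → posterior Gamma(49, 21)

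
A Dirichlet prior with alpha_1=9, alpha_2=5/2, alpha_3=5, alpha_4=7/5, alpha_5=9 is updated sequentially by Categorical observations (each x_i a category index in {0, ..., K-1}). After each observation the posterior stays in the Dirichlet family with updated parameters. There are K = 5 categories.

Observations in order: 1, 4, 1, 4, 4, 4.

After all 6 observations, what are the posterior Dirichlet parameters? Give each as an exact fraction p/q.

obs 1: x=1 → posterior Dirichlet(9, 7/2, 5, 7/5, 9)
obs 2: x=4 → posterior Dirichlet(9, 7/2, 5, 7/5, 10)
obs 3: x=1 → posterior Dirichlet(9, 9/2, 5, 7/5, 10)
obs 4: x=4 → posterior Dirichlet(9, 9/2, 5, 7/5, 11)
obs 5: x=4 → posterior Dirichlet(9, 9/2, 5, 7/5, 12)
obs 6: x=4 → posterior Dirichlet(9, 9/2, 5, 7/5, 13)

alpha_1=9, alpha_2=9/2, alpha_3=5, alpha_4=7/5, alpha_5=13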